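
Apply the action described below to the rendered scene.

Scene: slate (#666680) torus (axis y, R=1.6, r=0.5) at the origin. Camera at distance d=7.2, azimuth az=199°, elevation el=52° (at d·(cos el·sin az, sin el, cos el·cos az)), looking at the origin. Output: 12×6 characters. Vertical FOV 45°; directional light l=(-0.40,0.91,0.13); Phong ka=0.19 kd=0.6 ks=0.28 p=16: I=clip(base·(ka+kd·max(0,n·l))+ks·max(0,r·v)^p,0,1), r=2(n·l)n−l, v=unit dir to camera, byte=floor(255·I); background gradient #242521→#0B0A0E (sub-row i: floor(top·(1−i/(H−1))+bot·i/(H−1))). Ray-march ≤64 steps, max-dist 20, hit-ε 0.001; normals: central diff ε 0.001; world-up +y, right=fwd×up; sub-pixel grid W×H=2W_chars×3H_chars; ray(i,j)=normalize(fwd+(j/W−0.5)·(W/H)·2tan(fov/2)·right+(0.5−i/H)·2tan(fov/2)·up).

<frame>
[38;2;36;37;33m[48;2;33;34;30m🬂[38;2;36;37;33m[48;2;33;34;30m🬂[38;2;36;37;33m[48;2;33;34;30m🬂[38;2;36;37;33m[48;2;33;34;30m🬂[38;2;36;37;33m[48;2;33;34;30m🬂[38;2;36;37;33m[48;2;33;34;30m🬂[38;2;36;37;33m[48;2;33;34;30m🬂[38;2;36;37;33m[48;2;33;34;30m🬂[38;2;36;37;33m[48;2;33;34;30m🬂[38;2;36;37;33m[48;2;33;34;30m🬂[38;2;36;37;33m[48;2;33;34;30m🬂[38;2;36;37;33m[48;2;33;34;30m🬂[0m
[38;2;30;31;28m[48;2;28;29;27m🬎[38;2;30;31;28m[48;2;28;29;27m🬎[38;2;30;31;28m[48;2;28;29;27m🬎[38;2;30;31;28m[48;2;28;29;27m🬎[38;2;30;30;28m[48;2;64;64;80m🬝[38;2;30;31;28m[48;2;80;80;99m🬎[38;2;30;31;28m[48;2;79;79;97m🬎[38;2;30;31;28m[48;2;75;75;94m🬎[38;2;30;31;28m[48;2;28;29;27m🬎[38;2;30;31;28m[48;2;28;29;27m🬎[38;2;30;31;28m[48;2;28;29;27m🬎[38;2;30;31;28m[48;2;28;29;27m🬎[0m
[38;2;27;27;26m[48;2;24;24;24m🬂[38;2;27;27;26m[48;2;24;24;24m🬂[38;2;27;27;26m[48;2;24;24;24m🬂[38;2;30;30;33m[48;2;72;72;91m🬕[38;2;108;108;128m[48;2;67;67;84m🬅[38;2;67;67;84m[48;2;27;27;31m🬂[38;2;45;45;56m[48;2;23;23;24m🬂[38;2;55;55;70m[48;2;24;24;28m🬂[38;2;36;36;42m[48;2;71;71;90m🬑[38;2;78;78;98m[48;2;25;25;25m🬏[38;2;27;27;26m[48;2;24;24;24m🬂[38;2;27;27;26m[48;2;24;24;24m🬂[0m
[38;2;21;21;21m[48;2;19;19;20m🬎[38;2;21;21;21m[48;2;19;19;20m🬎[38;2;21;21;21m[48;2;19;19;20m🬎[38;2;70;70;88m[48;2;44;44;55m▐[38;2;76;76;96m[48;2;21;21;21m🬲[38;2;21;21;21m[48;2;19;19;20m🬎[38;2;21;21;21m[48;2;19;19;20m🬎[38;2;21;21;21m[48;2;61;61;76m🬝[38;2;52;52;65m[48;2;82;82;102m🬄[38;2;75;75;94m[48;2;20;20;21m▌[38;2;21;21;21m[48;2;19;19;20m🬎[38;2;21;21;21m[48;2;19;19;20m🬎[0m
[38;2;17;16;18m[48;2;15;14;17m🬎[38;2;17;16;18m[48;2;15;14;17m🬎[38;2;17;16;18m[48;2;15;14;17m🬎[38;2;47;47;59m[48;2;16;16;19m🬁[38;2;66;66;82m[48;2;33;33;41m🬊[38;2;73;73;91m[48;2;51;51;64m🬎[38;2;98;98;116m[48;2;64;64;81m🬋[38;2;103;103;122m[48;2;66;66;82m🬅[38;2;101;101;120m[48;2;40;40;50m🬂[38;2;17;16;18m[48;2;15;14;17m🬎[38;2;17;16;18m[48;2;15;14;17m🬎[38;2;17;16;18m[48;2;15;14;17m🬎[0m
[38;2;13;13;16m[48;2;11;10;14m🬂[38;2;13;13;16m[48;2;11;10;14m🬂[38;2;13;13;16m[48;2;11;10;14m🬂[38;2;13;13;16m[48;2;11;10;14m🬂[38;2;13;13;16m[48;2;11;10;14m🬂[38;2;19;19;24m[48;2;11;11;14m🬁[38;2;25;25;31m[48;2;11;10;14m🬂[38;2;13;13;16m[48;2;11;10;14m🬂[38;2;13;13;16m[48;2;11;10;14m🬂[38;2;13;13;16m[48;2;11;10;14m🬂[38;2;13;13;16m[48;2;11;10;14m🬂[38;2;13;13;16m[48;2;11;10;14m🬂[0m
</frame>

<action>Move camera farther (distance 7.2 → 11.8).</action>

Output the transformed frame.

<frame>
[38;2;36;37;33m[48;2;33;34;30m🬂[38;2;36;37;33m[48;2;33;34;30m🬂[38;2;36;37;33m[48;2;33;34;30m🬂[38;2;36;37;33m[48;2;33;34;30m🬂[38;2;36;37;33m[48;2;33;34;30m🬂[38;2;36;37;33m[48;2;33;34;30m🬂[38;2;36;37;33m[48;2;33;34;30m🬂[38;2;36;37;33m[48;2;33;34;30m🬂[38;2;36;37;33m[48;2;33;34;30m🬂[38;2;36;37;33m[48;2;33;34;30m🬂[38;2;36;37;33m[48;2;33;34;30m🬂[38;2;36;37;33m[48;2;33;34;30m🬂[0m
[38;2;30;31;28m[48;2;28;29;27m🬎[38;2;30;31;28m[48;2;28;29;27m🬎[38;2;30;31;28m[48;2;28;29;27m🬎[38;2;30;31;28m[48;2;28;29;27m🬎[38;2;30;31;28m[48;2;28;29;27m🬎[38;2;30;31;28m[48;2;28;29;27m🬎[38;2;30;31;28m[48;2;28;29;27m🬎[38;2;30;31;28m[48;2;28;29;27m🬎[38;2;30;31;28m[48;2;28;29;27m🬎[38;2;30;31;28m[48;2;28;29;27m🬎[38;2;30;31;28m[48;2;28;29;27m🬎[38;2;30;31;28m[48;2;28;29;27m🬎[0m
[38;2;27;27;26m[48;2;24;24;24m🬂[38;2;27;27;26m[48;2;24;24;24m🬂[38;2;27;27;26m[48;2;24;24;24m🬂[38;2;27;27;26m[48;2;24;24;24m🬂[38;2;25;25;25m[48;2;73;73;92m🬝[38;2;76;76;94m[48;2;26;26;25m🬚[38;2;55;55;70m[48;2;25;25;24m🬌[38;2;27;27;29m[48;2;73;73;92m🬙[38;2;27;27;26m[48;2;24;24;24m🬂[38;2;27;27;26m[48;2;24;24;24m🬂[38;2;27;27;26m[48;2;24;24;24m🬂[38;2;27;27;26m[48;2;24;24;24m🬂[0m
[38;2;21;21;21m[48;2;19;19;20m🬎[38;2;21;21;21m[48;2;19;19;20m🬎[38;2;21;21;21m[48;2;19;19;20m🬎[38;2;21;21;21m[48;2;19;19;20m🬎[38;2;68;68;86m[48;2;21;21;23m🬉[38;2;71;71;89m[48;2;21;21;21m🬱[38;2;21;21;21m[48;2;84;84;103m🬎[38;2;48;48;58m[48;2;95;95;115m🬣[38;2;21;21;21m[48;2;19;19;20m🬎[38;2;21;21;21m[48;2;19;19;20m🬎[38;2;21;21;21m[48;2;19;19;20m🬎[38;2;21;21;21m[48;2;19;19;20m🬎[0m
[38;2;17;16;18m[48;2;15;14;17m🬎[38;2;17;16;18m[48;2;15;14;17m🬎[38;2;17;16;18m[48;2;15;14;17m🬎[38;2;17;16;18m[48;2;15;14;17m🬎[38;2;17;16;18m[48;2;15;14;17m🬎[38;2;38;38;48m[48;2;16;15;18m🬁[38;2;49;49;62m[48;2;15;15;17m🬂[38;2;29;29;37m[48;2;16;15;17m🬀[38;2;17;16;18m[48;2;15;14;17m🬎[38;2;17;16;18m[48;2;15;14;17m🬎[38;2;17;16;18m[48;2;15;14;17m🬎[38;2;17;16;18m[48;2;15;14;17m🬎[0m
[38;2;13;13;16m[48;2;11;10;14m🬂[38;2;13;13;16m[48;2;11;10;14m🬂[38;2;13;13;16m[48;2;11;10;14m🬂[38;2;13;13;16m[48;2;11;10;14m🬂[38;2;13;13;16m[48;2;11;10;14m🬂[38;2;13;13;16m[48;2;11;10;14m🬂[38;2;13;13;16m[48;2;11;10;14m🬂[38;2;13;13;16m[48;2;11;10;14m🬂[38;2;13;13;16m[48;2;11;10;14m🬂[38;2;13;13;16m[48;2;11;10;14m🬂[38;2;13;13;16m[48;2;11;10;14m🬂[38;2;13;13;16m[48;2;11;10;14m🬂[0m
</frame>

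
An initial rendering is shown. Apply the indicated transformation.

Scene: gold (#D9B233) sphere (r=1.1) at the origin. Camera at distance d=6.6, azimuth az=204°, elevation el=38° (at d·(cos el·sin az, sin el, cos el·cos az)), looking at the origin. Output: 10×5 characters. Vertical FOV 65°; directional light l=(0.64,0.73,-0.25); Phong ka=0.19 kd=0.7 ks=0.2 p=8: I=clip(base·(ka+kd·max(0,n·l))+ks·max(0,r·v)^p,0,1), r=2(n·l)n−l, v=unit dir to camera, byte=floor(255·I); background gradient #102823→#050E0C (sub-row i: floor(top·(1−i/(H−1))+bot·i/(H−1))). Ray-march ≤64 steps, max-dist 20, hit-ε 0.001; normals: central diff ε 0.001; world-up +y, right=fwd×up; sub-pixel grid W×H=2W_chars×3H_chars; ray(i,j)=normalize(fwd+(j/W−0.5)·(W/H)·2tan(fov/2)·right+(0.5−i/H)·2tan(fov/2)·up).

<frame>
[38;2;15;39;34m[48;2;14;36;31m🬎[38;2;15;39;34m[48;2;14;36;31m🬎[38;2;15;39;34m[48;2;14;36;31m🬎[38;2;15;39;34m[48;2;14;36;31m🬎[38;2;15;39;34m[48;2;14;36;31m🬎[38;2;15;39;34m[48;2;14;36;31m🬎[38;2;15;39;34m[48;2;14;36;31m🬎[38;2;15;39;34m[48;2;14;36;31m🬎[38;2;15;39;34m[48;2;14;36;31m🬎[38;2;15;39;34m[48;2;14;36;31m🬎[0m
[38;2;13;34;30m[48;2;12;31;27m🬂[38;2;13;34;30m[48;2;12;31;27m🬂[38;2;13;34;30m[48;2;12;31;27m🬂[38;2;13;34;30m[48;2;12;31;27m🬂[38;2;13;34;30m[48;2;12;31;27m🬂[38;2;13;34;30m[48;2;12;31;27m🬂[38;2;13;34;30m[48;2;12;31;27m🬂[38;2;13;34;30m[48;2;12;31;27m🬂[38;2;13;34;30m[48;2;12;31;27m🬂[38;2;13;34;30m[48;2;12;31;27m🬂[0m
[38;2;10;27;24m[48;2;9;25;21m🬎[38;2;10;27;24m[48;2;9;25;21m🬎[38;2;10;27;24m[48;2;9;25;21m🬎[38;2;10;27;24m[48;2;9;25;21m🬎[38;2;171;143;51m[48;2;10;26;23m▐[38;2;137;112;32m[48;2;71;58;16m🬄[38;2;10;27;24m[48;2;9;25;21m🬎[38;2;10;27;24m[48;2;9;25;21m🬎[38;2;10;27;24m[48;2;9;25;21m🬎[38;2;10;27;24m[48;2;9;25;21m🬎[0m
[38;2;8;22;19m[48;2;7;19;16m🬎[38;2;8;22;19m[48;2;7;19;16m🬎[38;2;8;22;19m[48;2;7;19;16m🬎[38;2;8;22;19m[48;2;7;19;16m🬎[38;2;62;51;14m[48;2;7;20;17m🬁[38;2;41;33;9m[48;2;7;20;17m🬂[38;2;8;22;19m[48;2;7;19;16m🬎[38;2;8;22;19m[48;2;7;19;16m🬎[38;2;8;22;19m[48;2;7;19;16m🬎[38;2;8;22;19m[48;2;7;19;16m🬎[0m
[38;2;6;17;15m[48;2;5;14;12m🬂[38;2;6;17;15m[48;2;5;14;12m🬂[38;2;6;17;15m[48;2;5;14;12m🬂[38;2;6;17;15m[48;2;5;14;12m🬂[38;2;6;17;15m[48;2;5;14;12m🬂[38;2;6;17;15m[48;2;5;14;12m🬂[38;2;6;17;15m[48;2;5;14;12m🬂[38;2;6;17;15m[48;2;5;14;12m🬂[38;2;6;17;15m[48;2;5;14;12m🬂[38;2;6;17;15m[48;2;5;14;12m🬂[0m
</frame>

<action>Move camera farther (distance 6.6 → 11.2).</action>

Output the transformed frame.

<frame>
[38;2;15;39;34m[48;2;14;36;31m🬎[38;2;15;39;34m[48;2;14;36;31m🬎[38;2;15;39;34m[48;2;14;36;31m🬎[38;2;15;39;34m[48;2;14;36;31m🬎[38;2;15;39;34m[48;2;14;36;31m🬎[38;2;15;39;34m[48;2;14;36;31m🬎[38;2;15;39;34m[48;2;14;36;31m🬎[38;2;15;39;34m[48;2;14;36;31m🬎[38;2;15;39;34m[48;2;14;36;31m🬎[38;2;15;39;34m[48;2;14;36;31m🬎[0m
[38;2;13;34;30m[48;2;12;31;27m🬂[38;2;13;34;30m[48;2;12;31;27m🬂[38;2;13;34;30m[48;2;12;31;27m🬂[38;2;13;34;30m[48;2;12;31;27m🬂[38;2;13;34;30m[48;2;12;31;27m🬂[38;2;13;34;30m[48;2;12;31;27m🬂[38;2;13;34;30m[48;2;12;31;27m🬂[38;2;13;34;30m[48;2;12;31;27m🬂[38;2;13;34;30m[48;2;12;31;27m🬂[38;2;13;34;30m[48;2;12;31;27m🬂[0m
[38;2;10;27;24m[48;2;9;25;21m🬎[38;2;10;27;24m[48;2;9;25;21m🬎[38;2;10;27;24m[48;2;9;25;21m🬎[38;2;10;27;24m[48;2;9;25;21m🬎[38;2;151;124;35m[48;2;10;27;23m🬦[38;2;33;35;16m[48;2;140;115;35m🬸[38;2;10;27;24m[48;2;9;25;21m🬎[38;2;10;27;24m[48;2;9;25;21m🬎[38;2;10;27;24m[48;2;9;25;21m🬎[38;2;10;27;24m[48;2;9;25;21m🬎[0m
[38;2;8;22;19m[48;2;7;19;16m🬎[38;2;8;22;19m[48;2;7;19;16m🬎[38;2;8;22;19m[48;2;7;19;16m🬎[38;2;8;22;19m[48;2;7;19;16m🬎[38;2;8;22;19m[48;2;7;19;16m🬎[38;2;8;22;19m[48;2;7;19;16m🬎[38;2;8;22;19m[48;2;7;19;16m🬎[38;2;8;22;19m[48;2;7;19;16m🬎[38;2;8;22;19m[48;2;7;19;16m🬎[38;2;8;22;19m[48;2;7;19;16m🬎[0m
[38;2;6;17;15m[48;2;5;14;12m🬂[38;2;6;17;15m[48;2;5;14;12m🬂[38;2;6;17;15m[48;2;5;14;12m🬂[38;2;6;17;15m[48;2;5;14;12m🬂[38;2;6;17;15m[48;2;5;14;12m🬂[38;2;6;17;15m[48;2;5;14;12m🬂[38;2;6;17;15m[48;2;5;14;12m🬂[38;2;6;17;15m[48;2;5;14;12m🬂[38;2;6;17;15m[48;2;5;14;12m🬂[38;2;6;17;15m[48;2;5;14;12m🬂[0m
</frame>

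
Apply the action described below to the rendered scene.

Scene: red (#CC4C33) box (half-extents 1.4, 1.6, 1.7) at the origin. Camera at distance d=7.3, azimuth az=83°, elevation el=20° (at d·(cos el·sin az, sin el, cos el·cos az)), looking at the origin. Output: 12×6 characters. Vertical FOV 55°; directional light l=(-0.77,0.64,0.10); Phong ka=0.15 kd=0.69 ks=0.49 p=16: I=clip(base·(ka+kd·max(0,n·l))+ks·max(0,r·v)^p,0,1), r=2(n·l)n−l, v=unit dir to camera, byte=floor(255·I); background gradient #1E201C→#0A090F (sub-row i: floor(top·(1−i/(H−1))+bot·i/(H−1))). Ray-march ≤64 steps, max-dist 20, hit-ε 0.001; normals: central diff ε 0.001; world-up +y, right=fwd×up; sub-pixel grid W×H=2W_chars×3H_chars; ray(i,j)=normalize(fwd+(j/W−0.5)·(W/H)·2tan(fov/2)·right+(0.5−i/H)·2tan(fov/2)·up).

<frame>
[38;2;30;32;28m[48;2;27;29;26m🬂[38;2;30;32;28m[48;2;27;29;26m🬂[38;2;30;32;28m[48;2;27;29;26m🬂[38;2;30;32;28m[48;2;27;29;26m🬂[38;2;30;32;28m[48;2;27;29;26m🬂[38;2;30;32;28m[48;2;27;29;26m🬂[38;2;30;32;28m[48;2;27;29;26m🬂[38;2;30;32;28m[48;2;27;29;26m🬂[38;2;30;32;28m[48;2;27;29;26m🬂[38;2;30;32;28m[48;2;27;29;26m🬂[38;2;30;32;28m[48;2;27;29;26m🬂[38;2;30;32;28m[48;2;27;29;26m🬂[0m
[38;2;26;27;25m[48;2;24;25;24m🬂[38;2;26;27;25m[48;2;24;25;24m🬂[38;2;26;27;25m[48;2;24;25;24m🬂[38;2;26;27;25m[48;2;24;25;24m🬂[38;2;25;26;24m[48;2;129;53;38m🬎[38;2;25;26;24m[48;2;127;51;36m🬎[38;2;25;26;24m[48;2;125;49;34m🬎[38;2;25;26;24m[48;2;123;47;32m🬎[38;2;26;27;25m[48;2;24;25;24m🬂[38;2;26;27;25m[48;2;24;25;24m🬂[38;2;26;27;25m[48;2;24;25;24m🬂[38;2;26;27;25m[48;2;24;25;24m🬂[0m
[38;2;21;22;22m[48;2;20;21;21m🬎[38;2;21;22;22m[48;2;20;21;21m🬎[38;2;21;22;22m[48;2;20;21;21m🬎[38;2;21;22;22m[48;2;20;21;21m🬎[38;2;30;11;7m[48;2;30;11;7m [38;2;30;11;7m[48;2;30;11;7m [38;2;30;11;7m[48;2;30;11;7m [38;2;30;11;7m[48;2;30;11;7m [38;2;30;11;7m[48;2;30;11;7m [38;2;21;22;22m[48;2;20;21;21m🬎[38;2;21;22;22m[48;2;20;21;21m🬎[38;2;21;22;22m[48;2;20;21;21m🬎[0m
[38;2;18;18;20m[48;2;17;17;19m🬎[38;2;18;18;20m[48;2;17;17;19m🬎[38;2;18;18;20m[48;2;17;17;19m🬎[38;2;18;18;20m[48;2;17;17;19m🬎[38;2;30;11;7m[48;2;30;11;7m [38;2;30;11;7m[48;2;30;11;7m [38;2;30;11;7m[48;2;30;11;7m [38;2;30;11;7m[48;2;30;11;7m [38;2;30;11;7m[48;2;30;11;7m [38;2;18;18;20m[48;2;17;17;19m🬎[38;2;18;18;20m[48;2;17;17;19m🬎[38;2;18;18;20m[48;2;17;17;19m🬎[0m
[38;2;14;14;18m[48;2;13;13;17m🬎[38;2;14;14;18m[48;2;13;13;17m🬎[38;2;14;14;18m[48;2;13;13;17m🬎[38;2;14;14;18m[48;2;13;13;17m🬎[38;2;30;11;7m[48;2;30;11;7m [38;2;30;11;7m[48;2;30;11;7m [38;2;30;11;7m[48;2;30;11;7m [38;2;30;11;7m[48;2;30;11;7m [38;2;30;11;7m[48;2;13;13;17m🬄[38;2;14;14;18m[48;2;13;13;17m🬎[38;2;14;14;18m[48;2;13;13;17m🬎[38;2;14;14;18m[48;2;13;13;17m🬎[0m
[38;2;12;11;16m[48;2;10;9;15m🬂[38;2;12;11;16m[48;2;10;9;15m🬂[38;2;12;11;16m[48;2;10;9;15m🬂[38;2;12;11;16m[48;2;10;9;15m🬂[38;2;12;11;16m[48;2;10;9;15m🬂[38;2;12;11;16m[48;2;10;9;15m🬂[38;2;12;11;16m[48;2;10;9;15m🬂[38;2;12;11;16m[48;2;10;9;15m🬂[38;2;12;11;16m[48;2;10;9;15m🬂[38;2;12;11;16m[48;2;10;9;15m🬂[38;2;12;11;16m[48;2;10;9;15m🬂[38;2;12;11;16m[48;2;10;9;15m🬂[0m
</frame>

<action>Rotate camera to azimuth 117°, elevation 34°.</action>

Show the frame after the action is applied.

<frame>
[38;2;30;32;28m[48;2;27;29;26m🬂[38;2;30;32;28m[48;2;27;29;26m🬂[38;2;30;32;28m[48;2;27;29;26m🬂[38;2;30;32;28m[48;2;27;29;26m🬂[38;2;30;32;28m[48;2;27;29;26m🬂[38;2;30;32;28m[48;2;27;29;26m🬂[38;2;30;32;28m[48;2;27;29;26m🬂[38;2;30;32;28m[48;2;27;29;26m🬂[38;2;30;32;28m[48;2;27;29;26m🬂[38;2;30;32;28m[48;2;27;29;26m🬂[38;2;30;32;28m[48;2;27;29;26m🬂[38;2;30;32;28m[48;2;27;29;26m🬂[0m
[38;2;26;27;25m[48;2;24;25;24m🬂[38;2;26;27;25m[48;2;24;25;24m🬂[38;2;26;27;25m[48;2;24;25;24m🬂[38;2;26;27;25m[48;2;24;25;24m🬂[38;2;25;26;24m[48;2;129;53;38m🬎[38;2;26;27;25m[48;2;136;60;45m🬂[38;2;25;26;24m[48;2;152;77;62m🬎[38;2;25;26;24m[48;2;166;90;75m🬎[38;2;25;26;24m[48;2;173;97;82m🬎[38;2;26;27;25m[48;2;24;25;24m🬂[38;2;26;27;25m[48;2;24;25;24m🬂[38;2;26;27;25m[48;2;24;25;24m🬂[0m
[38;2;21;22;22m[48;2;20;21;21m🬎[38;2;21;22;22m[48;2;20;21;21m🬎[38;2;21;22;22m[48;2;20;21;21m🬎[38;2;126;50;35m[48;2;26;15;12m🬁[38;2;131;55;41m[48;2;30;11;7m🬂[38;2;30;11;7m[48;2;149;73;58m🬱[38;2;170;94;79m[48;2;30;11;7m🬎[38;2;30;11;7m[48;2;196;120;105m🬏[38;2;27;13;10m[48;2;199;123;108m🬷[38;2;21;22;22m[48;2;20;21;21m🬎[38;2;21;22;22m[48;2;20;21;21m🬎[38;2;21;22;22m[48;2;20;21;21m🬎[0m
[38;2;18;18;20m[48;2;17;17;19m🬎[38;2;18;18;20m[48;2;17;17;19m🬎[38;2;18;18;20m[48;2;17;17;19m🬎[38;2;18;18;20m[48;2;30;11;7m▌[38;2;30;11;7m[48;2;30;11;7m [38;2;30;11;7m[48;2;30;11;7m [38;2;30;11;7m[48;2;30;11;7m [38;2;30;11;7m[48;2;30;11;7m [38;2;30;11;7m[48;2;18;18;20m▌[38;2;18;18;20m[48;2;17;17;19m🬎[38;2;18;18;20m[48;2;17;17;19m🬎[38;2;18;18;20m[48;2;17;17;19m🬎[0m
[38;2;14;14;18m[48;2;13;13;17m🬎[38;2;14;14;18m[48;2;13;13;17m🬎[38;2;14;14;18m[48;2;13;13;17m🬎[38;2;14;14;18m[48;2;13;13;17m🬎[38;2;30;11;7m[48;2;13;13;17m🬊[38;2;30;11;7m[48;2;13;13;17m🬬[38;2;30;11;7m[48;2;30;11;7m [38;2;30;11;7m[48;2;30;11;7m [38;2;14;14;18m[48;2;13;13;17m🬎[38;2;14;14;18m[48;2;13;13;17m🬎[38;2;14;14;18m[48;2;13;13;17m🬎[38;2;14;14;18m[48;2;13;13;17m🬎[0m
[38;2;12;11;16m[48;2;10;9;15m🬂[38;2;12;11;16m[48;2;10;9;15m🬂[38;2;12;11;16m[48;2;10;9;15m🬂[38;2;12;11;16m[48;2;10;9;15m🬂[38;2;12;11;16m[48;2;10;9;15m🬂[38;2;12;11;16m[48;2;10;9;15m🬂[38;2;12;11;16m[48;2;10;9;15m🬂[38;2;30;11;7m[48;2;10;9;15m🬀[38;2;12;11;16m[48;2;10;9;15m🬂[38;2;12;11;16m[48;2;10;9;15m🬂[38;2;12;11;16m[48;2;10;9;15m🬂[38;2;12;11;16m[48;2;10;9;15m🬂[0m
</frame>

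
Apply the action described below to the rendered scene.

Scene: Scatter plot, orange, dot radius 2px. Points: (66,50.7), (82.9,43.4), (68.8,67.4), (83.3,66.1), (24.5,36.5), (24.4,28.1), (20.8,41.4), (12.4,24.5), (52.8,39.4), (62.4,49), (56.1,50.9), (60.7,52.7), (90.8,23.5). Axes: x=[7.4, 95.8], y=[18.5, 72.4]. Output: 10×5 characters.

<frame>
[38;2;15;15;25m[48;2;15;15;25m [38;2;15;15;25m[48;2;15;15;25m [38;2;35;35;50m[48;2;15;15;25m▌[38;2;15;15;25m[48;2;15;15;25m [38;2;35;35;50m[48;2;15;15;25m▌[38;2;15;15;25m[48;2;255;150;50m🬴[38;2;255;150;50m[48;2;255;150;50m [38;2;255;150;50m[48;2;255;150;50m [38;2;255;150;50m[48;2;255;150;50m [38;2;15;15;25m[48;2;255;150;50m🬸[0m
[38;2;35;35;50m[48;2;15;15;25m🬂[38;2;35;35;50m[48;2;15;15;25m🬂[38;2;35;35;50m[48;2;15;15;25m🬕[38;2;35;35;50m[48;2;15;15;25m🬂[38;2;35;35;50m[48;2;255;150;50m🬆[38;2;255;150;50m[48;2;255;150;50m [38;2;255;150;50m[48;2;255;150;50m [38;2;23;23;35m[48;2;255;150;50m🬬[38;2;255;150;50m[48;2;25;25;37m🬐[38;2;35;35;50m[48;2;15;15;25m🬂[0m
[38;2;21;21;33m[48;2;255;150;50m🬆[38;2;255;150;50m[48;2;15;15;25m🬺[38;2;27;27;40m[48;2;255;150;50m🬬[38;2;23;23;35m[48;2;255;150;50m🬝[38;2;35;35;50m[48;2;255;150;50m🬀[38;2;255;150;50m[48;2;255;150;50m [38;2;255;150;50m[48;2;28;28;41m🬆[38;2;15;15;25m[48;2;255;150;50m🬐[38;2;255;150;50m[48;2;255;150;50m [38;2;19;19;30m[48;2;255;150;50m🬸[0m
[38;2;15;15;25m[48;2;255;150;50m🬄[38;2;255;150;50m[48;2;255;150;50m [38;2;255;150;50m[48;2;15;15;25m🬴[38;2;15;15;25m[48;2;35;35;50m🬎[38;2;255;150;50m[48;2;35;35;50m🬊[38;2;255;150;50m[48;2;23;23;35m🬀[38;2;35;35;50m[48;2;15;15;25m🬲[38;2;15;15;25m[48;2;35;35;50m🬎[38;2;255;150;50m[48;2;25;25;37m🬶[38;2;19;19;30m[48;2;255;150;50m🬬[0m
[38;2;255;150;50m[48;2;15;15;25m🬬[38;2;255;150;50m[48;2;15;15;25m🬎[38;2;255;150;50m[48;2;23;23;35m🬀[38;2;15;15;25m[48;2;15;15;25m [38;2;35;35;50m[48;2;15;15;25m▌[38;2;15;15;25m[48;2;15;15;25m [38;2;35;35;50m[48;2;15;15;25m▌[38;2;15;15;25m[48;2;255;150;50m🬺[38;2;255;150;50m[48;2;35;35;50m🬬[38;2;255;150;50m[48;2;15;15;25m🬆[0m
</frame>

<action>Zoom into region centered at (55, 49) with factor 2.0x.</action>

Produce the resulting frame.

<frame>
[38;2;15;15;25m[48;2;15;15;25m [38;2;15;15;25m[48;2;15;15;25m [38;2;35;35;50m[48;2;15;15;25m▌[38;2;15;15;25m[48;2;15;15;25m [38;2;35;35;50m[48;2;15;15;25m▌[38;2;15;15;25m[48;2;15;15;25m [38;2;35;35;50m[48;2;15;15;25m▌[38;2;15;15;25m[48;2;15;15;25m [38;2;35;35;50m[48;2;15;15;25m▌[38;2;15;15;25m[48;2;15;15;25m [0m
[38;2;35;35;50m[48;2;15;15;25m🬂[38;2;35;35;50m[48;2;15;15;25m🬂[38;2;35;35;50m[48;2;15;15;25m🬕[38;2;35;35;50m[48;2;15;15;25m🬂[38;2;35;35;50m[48;2;255;150;50m🬆[38;2;35;35;50m[48;2;255;150;50m🬀[38;2;255;150;50m[48;2;28;28;41m🬱[38;2;255;150;50m[48;2;28;28;41m🬱[38;2;35;35;50m[48;2;15;15;25m🬕[38;2;35;35;50m[48;2;15;15;25m🬂[0m
[38;2;15;15;25m[48;2;35;35;50m🬰[38;2;15;15;25m[48;2;35;35;50m🬰[38;2;35;35;50m[48;2;15;15;25m🬛[38;2;23;23;35m[48;2;255;150;50m🬺[38;2;255;150;50m[48;2;35;35;50m🬬[38;2;255;150;50m[48;2;15;15;25m🬬[38;2;255;150;50m[48;2;255;150;50m [38;2;255;150;50m[48;2;15;15;25m🬝[38;2;255;150;50m[48;2;27;27;40m🬀[38;2;15;15;25m[48;2;35;35;50m🬰[0m
[38;2;15;15;25m[48;2;35;35;50m🬎[38;2;15;15;25m[48;2;35;35;50m🬎[38;2;35;35;50m[48;2;15;15;25m🬲[38;2;15;15;25m[48;2;255;150;50m🬆[38;2;255;150;50m[48;2;15;15;25m🬺[38;2;19;19;30m[48;2;255;150;50m🬬[38;2;255;150;50m[48;2;27;27;40m🬀[38;2;15;15;25m[48;2;35;35;50m🬎[38;2;35;35;50m[48;2;15;15;25m🬲[38;2;15;15;25m[48;2;35;35;50m🬎[0m
[38;2;15;15;25m[48;2;15;15;25m [38;2;15;15;25m[48;2;15;15;25m [38;2;35;35;50m[48;2;15;15;25m▌[38;2;15;15;25m[48;2;255;150;50m🬺[38;2;255;150;50m[48;2;21;21;33m🬆[38;2;15;15;25m[48;2;15;15;25m [38;2;35;35;50m[48;2;15;15;25m▌[38;2;15;15;25m[48;2;15;15;25m [38;2;35;35;50m[48;2;15;15;25m▌[38;2;15;15;25m[48;2;15;15;25m [0m
</frame>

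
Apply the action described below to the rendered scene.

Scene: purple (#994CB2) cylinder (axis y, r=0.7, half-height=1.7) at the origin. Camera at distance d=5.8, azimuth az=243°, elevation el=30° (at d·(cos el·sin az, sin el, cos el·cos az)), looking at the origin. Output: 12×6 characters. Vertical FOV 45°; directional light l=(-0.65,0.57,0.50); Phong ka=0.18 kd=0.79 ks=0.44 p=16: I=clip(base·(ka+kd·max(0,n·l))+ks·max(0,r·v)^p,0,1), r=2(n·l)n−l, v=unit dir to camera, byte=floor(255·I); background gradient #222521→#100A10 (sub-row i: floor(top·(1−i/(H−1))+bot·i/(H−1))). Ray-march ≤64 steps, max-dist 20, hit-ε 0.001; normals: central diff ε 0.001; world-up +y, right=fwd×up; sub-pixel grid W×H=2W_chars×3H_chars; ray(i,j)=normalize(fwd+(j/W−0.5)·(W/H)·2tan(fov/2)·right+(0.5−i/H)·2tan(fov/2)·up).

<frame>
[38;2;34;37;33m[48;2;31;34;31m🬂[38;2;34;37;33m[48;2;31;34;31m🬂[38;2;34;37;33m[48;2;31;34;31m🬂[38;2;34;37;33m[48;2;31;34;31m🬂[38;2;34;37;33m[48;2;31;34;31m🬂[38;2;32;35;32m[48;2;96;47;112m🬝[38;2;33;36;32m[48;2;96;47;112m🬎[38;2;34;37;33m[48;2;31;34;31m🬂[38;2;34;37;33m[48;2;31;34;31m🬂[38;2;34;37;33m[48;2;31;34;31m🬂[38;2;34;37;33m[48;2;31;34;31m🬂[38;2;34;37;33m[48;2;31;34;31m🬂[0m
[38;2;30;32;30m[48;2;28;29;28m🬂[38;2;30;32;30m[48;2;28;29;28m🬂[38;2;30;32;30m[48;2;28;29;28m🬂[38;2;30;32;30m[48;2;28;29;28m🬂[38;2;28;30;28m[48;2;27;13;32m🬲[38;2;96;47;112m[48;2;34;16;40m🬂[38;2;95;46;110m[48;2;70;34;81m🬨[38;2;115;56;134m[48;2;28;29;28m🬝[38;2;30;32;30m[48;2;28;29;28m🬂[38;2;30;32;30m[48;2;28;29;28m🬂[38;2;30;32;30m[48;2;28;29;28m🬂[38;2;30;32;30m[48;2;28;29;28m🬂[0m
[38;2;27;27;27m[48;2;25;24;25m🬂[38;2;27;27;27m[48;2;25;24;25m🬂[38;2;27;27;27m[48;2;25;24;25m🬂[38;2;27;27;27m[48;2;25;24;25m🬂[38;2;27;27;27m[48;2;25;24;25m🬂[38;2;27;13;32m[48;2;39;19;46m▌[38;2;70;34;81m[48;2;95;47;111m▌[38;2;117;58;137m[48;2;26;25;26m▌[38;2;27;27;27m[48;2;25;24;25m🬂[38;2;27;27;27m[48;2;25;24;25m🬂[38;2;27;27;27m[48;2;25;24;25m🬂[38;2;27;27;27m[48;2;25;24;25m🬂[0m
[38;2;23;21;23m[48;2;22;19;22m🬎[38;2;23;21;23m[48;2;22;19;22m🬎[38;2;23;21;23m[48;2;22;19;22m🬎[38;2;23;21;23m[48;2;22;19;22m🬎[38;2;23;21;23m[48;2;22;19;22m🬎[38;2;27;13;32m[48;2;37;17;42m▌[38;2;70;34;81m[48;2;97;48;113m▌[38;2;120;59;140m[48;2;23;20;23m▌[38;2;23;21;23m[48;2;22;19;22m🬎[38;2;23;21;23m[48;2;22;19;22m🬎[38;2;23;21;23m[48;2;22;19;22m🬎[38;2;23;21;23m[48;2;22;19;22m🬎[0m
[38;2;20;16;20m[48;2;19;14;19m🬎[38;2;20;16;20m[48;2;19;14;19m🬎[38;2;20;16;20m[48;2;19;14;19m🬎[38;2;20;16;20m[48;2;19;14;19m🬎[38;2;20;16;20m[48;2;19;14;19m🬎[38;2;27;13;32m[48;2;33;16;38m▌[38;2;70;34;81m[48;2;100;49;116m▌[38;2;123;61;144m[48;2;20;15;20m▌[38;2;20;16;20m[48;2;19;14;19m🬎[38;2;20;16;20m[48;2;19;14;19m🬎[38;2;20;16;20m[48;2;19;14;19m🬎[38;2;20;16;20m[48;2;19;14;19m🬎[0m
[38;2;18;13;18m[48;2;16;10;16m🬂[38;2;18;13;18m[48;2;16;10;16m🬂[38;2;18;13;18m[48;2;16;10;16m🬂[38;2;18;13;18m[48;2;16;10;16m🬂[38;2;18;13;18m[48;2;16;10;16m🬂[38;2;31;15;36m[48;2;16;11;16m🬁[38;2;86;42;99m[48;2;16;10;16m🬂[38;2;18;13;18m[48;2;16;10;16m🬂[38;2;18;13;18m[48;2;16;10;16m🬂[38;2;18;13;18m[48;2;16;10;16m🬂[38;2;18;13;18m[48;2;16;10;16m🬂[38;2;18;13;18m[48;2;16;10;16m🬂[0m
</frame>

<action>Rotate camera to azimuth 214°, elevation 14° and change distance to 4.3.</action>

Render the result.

<frame>
[38;2;34;37;33m[48;2;31;34;31m🬂[38;2;34;37;33m[48;2;31;34;31m🬂[38;2;34;37;33m[48;2;31;34;31m🬂[38;2;34;37;33m[48;2;31;34;31m🬂[38;2;32;35;32m[48;2;27;13;32m▌[38;2;27;13;32m[48;2;27;13;32m [38;2;27;13;32m[48;2;42;21;49m▌[38;2;65;33;76m[48;2;104;58;118m▌[38;2;34;37;33m[48;2;31;34;31m🬂[38;2;34;37;33m[48;2;31;34;31m🬂[38;2;34;37;33m[48;2;31;34;31m🬂[38;2;34;37;33m[48;2;31;34;31m🬂[0m
[38;2;30;32;30m[48;2;28;29;28m🬂[38;2;30;32;30m[48;2;28;29;28m🬂[38;2;30;32;30m[48;2;28;29;28m🬂[38;2;30;32;30m[48;2;28;29;28m🬂[38;2;29;30;29m[48;2;27;13;32m▌[38;2;27;13;32m[48;2;27;13;32m [38;2;27;13;32m[48;2;43;21;50m▌[38;2;66;33;77m[48;2;96;49;111m▌[38;2;30;32;30m[48;2;28;29;28m🬂[38;2;30;32;30m[48;2;28;29;28m🬂[38;2;30;32;30m[48;2;28;29;28m🬂[38;2;30;32;30m[48;2;28;29;28m🬂[0m
[38;2;27;27;27m[48;2;25;24;25m🬂[38;2;27;27;27m[48;2;25;24;25m🬂[38;2;27;27;27m[48;2;25;24;25m🬂[38;2;27;27;27m[48;2;25;24;25m🬂[38;2;26;25;26m[48;2;27;13;32m▌[38;2;27;13;32m[48;2;27;13;32m [38;2;27;13;32m[48;2;44;21;51m▌[38;2;68;33;79m[48;2;96;48;112m▌[38;2;27;27;27m[48;2;25;24;25m🬂[38;2;27;27;27m[48;2;25;24;25m🬂[38;2;27;27;27m[48;2;25;24;25m🬂[38;2;27;27;27m[48;2;25;24;25m🬂[0m
[38;2;23;21;23m[48;2;22;19;22m🬎[38;2;23;21;23m[48;2;22;19;22m🬎[38;2;23;21;23m[48;2;22;19;22m🬎[38;2;23;21;23m[48;2;22;19;22m🬎[38;2;27;13;32m[48;2;23;20;23m▐[38;2;27;13;32m[48;2;27;13;32m [38;2;27;13;32m[48;2;44;22;52m▌[38;2;70;34;81m[48;2;99;48;115m▌[38;2;23;21;23m[48;2;22;19;22m🬎[38;2;23;21;23m[48;2;22;19;22m🬎[38;2;23;21;23m[48;2;22;19;22m🬎[38;2;23;21;23m[48;2;22;19;22m🬎[0m
[38;2;20;16;20m[48;2;19;14;19m🬎[38;2;20;16;20m[48;2;19;14;19m🬎[38;2;20;16;20m[48;2;19;14;19m🬎[38;2;20;16;20m[48;2;19;14;19m🬎[38;2;27;13;32m[48;2;20;15;20m▐[38;2;27;13;32m[48;2;27;13;32m [38;2;27;13;32m[48;2;45;22;53m▌[38;2;72;35;83m[48;2;102;50;119m▌[38;2;20;16;20m[48;2;19;14;19m🬎[38;2;20;16;20m[48;2;19;14;19m🬎[38;2;20;16;20m[48;2;19;14;19m🬎[38;2;20;16;20m[48;2;19;14;19m🬎[0m
[38;2;18;13;18m[48;2;16;10;16m🬂[38;2;18;13;18m[48;2;16;10;16m🬂[38;2;18;13;18m[48;2;16;10;16m🬂[38;2;18;13;18m[48;2;16;10;16m🬂[38;2;27;13;32m[48;2;17;11;17m▐[38;2;27;13;32m[48;2;27;13;32m [38;2;27;13;32m[48;2;46;23;54m▌[38;2;74;36;86m[48;2;106;52;124m▌[38;2;18;13;18m[48;2;16;10;16m🬂[38;2;18;13;18m[48;2;16;10;16m🬂[38;2;18;13;18m[48;2;16;10;16m🬂[38;2;18;13;18m[48;2;16;10;16m🬂[0m
</frame>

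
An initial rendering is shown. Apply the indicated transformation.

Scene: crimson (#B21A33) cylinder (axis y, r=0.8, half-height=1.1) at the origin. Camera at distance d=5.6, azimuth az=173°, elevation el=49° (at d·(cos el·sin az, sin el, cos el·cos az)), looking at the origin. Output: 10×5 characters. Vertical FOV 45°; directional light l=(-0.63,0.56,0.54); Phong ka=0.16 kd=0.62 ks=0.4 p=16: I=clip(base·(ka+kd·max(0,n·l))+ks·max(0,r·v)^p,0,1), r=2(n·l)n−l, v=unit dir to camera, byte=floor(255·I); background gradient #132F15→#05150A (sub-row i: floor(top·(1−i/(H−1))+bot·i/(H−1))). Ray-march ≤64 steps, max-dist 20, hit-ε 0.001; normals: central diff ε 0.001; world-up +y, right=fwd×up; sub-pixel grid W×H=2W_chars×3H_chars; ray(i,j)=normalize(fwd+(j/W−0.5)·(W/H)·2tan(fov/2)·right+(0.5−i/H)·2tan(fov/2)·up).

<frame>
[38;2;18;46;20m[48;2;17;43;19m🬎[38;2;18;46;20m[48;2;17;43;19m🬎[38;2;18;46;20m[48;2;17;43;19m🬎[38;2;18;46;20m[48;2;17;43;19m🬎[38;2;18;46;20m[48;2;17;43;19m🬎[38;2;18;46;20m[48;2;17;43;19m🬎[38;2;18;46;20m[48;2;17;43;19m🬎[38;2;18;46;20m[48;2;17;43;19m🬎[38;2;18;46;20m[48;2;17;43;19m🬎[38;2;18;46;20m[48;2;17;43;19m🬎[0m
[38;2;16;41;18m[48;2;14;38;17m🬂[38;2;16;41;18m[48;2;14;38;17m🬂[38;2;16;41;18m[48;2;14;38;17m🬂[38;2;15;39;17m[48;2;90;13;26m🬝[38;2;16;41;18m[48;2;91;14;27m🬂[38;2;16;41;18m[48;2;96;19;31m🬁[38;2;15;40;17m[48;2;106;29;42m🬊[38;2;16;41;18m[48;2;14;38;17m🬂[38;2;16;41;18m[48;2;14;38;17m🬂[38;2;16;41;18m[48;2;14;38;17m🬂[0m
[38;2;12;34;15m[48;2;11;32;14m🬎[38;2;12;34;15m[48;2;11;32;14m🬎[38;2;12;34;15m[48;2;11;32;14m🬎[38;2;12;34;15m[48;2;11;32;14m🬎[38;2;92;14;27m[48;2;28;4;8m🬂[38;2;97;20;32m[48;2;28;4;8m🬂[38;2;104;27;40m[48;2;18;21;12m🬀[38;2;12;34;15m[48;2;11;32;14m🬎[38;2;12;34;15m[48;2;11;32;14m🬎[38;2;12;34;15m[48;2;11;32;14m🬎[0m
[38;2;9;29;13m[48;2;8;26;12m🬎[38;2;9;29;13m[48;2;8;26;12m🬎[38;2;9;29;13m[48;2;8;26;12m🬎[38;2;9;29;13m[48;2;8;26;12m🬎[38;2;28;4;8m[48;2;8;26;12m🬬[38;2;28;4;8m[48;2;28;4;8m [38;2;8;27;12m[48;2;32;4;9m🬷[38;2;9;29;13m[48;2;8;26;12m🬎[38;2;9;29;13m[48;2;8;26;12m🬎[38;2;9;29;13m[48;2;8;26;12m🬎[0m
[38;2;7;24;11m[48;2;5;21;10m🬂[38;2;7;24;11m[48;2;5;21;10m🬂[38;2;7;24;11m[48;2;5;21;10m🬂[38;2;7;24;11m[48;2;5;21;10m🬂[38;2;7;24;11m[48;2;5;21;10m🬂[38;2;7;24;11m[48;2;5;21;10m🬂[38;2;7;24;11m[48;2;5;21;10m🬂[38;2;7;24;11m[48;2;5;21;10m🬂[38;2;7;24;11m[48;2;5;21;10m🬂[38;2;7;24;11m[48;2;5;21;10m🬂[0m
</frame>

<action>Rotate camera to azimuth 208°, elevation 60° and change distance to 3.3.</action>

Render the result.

<frame>
[38;2;18;46;20m[48;2;17;43;19m🬎[38;2;18;46;20m[48;2;17;43;19m🬎[38;2;18;45;20m[48;2;90;13;25m🬝[38;2;19;47;21m[48;2;90;13;25m🬀[38;2;90;13;25m[48;2;90;13;25m [38;2;90;13;25m[48;2;90;13;25m [38;2;90;13;25m[48;2;90;13;25m [38;2;18;46;20m[48;2;90;13;25m🬊[38;2;18;46;20m[48;2;17;43;19m🬎[38;2;18;46;20m[48;2;17;43;19m🬎[0m
[38;2;16;41;18m[48;2;14;38;17m🬂[38;2;16;41;18m[48;2;14;38;17m🬂[38;2;90;13;25m[48;2;90;13;25m [38;2;90;13;25m[48;2;90;13;25m [38;2;90;13;25m[48;2;90;13;25m [38;2;90;13;25m[48;2;90;13;25m [38;2;90;13;25m[48;2;90;13;26m🬕[38;2;90;13;26m[48;2;91;14;26m🬝[38;2;91;14;26m[48;2;15;39;17m▌[38;2;16;41;18m[48;2;14;38;17m🬂[0m
[38;2;12;34;15m[48;2;11;32;14m🬎[38;2;12;34;15m[48;2;11;32;14m🬎[38;2;90;13;25m[48;2;14;27;13m🬁[38;2;90;13;25m[48;2;28;4;8m🬬[38;2;90;13;25m[48;2;90;13;25m [38;2;90;13;25m[48;2;90;13;25m [38;2;90;13;25m[48;2;90;13;26m🬄[38;2;82;12;23m[48;2;11;32;14m🬝[38;2;12;34;15m[48;2;11;32;14m🬎[38;2;12;34;15m[48;2;11;32;14m🬎[0m
[38;2;9;29;13m[48;2;8;26;12m🬎[38;2;9;29;13m[48;2;8;26;12m🬎[38;2;9;29;13m[48;2;8;26;12m🬎[38;2;28;4;8m[48;2;8;27;12m🬨[38;2;28;4;8m[48;2;28;4;8m [38;2;28;4;8m[48;2;28;4;8m [38;2;41;5;11m[48;2;64;9;18m🬕[38;2;75;11;21m[48;2;8;27;12m🬀[38;2;9;29;13m[48;2;8;26;12m🬎[38;2;9;29;13m[48;2;8;26;12m🬎[0m
[38;2;7;24;11m[48;2;5;21;10m🬂[38;2;7;24;11m[48;2;5;21;10m🬂[38;2;7;24;11m[48;2;5;21;10m🬂[38;2;7;24;11m[48;2;5;21;10m🬂[38;2;28;4;8m[48;2;5;21;10m🬊[38;2;28;4;8m[48;2;5;21;10m🬎[38;2;51;7;14m[48;2;5;22;10m🬀[38;2;7;24;11m[48;2;5;21;10m🬂[38;2;7;24;11m[48;2;5;21;10m🬂[38;2;7;24;11m[48;2;5;21;10m🬂[0m
</frame>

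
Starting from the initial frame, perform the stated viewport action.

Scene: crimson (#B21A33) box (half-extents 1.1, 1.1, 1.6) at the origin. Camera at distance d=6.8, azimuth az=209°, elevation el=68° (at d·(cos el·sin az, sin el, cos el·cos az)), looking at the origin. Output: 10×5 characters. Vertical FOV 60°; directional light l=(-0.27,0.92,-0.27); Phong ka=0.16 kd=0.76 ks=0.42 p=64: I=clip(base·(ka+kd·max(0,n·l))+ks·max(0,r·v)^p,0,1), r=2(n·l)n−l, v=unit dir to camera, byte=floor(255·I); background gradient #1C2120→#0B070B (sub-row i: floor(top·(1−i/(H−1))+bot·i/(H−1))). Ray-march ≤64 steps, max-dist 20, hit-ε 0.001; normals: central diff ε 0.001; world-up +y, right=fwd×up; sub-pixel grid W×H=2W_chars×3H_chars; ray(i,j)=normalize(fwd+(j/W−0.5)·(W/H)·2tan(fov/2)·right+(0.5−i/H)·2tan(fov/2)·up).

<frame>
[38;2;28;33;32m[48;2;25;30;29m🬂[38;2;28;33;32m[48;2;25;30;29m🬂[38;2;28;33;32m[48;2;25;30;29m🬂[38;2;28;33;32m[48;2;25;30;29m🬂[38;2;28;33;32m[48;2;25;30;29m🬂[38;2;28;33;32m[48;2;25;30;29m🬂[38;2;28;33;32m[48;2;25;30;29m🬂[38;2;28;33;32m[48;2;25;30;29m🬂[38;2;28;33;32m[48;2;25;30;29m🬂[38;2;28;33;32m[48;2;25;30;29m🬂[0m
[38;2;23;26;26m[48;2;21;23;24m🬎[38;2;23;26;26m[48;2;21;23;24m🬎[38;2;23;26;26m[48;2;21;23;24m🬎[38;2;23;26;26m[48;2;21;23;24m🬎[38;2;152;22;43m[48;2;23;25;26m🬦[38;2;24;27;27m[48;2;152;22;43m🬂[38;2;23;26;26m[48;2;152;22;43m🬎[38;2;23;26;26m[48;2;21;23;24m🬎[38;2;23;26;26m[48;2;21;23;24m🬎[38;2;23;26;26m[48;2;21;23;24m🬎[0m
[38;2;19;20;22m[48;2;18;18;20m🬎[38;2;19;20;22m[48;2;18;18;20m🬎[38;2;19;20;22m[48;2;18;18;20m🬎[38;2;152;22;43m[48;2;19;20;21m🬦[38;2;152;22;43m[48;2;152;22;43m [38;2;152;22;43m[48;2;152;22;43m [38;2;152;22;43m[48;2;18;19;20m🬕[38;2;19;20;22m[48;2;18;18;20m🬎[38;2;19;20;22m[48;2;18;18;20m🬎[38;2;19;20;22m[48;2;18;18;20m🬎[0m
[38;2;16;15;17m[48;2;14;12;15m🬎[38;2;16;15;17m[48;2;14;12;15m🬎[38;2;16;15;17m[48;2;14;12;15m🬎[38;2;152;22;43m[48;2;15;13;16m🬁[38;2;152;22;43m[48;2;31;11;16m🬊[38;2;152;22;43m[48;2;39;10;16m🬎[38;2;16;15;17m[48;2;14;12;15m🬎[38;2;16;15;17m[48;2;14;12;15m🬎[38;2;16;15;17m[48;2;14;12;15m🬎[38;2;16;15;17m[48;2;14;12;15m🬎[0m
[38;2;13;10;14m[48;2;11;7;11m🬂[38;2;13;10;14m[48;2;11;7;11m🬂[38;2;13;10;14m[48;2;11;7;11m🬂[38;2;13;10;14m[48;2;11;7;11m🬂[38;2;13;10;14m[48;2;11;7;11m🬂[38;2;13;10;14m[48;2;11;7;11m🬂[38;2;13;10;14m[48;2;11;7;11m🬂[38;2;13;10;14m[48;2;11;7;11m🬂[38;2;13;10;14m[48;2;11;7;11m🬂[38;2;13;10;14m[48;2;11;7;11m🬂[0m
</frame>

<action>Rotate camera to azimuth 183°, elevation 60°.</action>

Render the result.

<frame>
[38;2;28;33;32m[48;2;25;30;29m🬂[38;2;28;33;32m[48;2;25;30;29m🬂[38;2;28;33;32m[48;2;25;30;29m🬂[38;2;28;33;32m[48;2;25;30;29m🬂[38;2;28;33;32m[48;2;25;30;29m🬂[38;2;28;33;32m[48;2;25;30;29m🬂[38;2;28;33;32m[48;2;25;30;29m🬂[38;2;28;33;32m[48;2;25;30;29m🬂[38;2;28;33;32m[48;2;25;30;29m🬂[38;2;28;33;32m[48;2;25;30;29m🬂[0m
[38;2;23;26;26m[48;2;21;23;24m🬎[38;2;23;26;26m[48;2;21;23;24m🬎[38;2;23;26;26m[48;2;21;23;24m🬎[38;2;23;26;26m[48;2;21;23;24m🬎[38;2;24;27;27m[48;2;152;22;43m🬂[38;2;24;27;27m[48;2;152;22;43m🬂[38;2;152;22;43m[48;2;23;25;26m🬓[38;2;23;26;26m[48;2;21;23;24m🬎[38;2;23;26;26m[48;2;21;23;24m🬎[38;2;23;26;26m[48;2;21;23;24m🬎[0m
[38;2;19;20;22m[48;2;18;18;20m🬎[38;2;19;20;22m[48;2;18;18;20m🬎[38;2;19;20;22m[48;2;18;18;20m🬎[38;2;19;20;22m[48;2;18;18;20m🬎[38;2;152;22;43m[48;2;152;22;43m [38;2;152;22;43m[48;2;152;22;43m [38;2;152;22;43m[48;2;19;19;21m▌[38;2;19;20;22m[48;2;18;18;20m🬎[38;2;19;20;22m[48;2;18;18;20m🬎[38;2;19;20;22m[48;2;18;18;20m🬎[0m
[38;2;16;15;17m[48;2;14;12;15m🬎[38;2;16;15;17m[48;2;14;12;15m🬎[38;2;16;15;17m[48;2;14;12;15m🬎[38;2;16;15;17m[48;2;14;12;15m🬎[38;2;152;22;43m[48;2;65;9;18m🬂[38;2;152;22;43m[48;2;65;9;18m🬂[38;2;152;22;43m[48;2;35;12;17m🬀[38;2;16;15;17m[48;2;14;12;15m🬎[38;2;16;15;17m[48;2;14;12;15m🬎[38;2;16;15;17m[48;2;14;12;15m🬎[0m
[38;2;13;10;14m[48;2;11;7;11m🬂[38;2;13;10;14m[48;2;11;7;11m🬂[38;2;13;10;14m[48;2;11;7;11m🬂[38;2;13;10;14m[48;2;11;7;11m🬂[38;2;13;10;14m[48;2;11;7;11m🬂[38;2;13;10;14m[48;2;11;7;11m🬂[38;2;13;10;14m[48;2;11;7;11m🬂[38;2;13;10;14m[48;2;11;7;11m🬂[38;2;13;10;14m[48;2;11;7;11m🬂[38;2;13;10;14m[48;2;11;7;11m🬂[0m
</frame>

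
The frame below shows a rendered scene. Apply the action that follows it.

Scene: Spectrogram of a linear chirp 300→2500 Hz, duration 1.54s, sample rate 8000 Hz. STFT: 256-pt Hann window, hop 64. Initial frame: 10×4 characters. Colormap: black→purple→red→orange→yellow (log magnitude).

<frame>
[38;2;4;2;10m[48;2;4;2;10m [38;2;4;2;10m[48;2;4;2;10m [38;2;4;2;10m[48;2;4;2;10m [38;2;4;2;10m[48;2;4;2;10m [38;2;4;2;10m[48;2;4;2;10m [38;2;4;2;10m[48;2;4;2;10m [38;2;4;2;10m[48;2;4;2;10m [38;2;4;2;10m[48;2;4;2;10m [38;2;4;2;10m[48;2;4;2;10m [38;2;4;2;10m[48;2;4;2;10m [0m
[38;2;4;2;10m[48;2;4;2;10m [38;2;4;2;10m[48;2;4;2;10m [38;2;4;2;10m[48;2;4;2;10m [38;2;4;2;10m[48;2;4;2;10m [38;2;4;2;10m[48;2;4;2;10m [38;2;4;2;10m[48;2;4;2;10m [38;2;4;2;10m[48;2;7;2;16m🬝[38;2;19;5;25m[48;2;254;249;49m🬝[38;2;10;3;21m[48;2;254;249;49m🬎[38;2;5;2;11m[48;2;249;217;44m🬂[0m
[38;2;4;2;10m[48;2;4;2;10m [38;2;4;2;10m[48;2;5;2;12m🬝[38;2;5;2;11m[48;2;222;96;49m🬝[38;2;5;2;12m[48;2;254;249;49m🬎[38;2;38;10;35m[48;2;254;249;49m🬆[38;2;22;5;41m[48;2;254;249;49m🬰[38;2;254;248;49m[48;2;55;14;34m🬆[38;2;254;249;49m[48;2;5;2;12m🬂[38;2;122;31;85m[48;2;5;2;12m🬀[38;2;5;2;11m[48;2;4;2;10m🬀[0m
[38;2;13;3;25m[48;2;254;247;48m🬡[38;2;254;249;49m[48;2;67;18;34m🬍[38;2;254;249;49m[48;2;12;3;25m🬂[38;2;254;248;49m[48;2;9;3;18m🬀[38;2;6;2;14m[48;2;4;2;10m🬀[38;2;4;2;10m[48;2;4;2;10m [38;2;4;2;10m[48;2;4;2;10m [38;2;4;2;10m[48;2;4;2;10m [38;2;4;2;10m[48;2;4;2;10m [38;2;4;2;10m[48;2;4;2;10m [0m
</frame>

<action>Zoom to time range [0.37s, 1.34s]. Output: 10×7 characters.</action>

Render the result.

<frame>
[38;2;4;2;10m[48;2;4;2;10m [38;2;4;2;10m[48;2;4;2;10m [38;2;4;2;10m[48;2;4;2;10m [38;2;4;2;10m[48;2;4;2;10m [38;2;4;2;10m[48;2;4;2;10m [38;2;4;2;10m[48;2;4;2;10m [38;2;4;2;10m[48;2;4;2;10m [38;2;4;2;10m[48;2;4;2;10m [38;2;4;2;10m[48;2;4;2;10m [38;2;4;2;10m[48;2;4;2;10m [0m
[38;2;4;2;10m[48;2;4;2;10m [38;2;4;2;10m[48;2;4;2;10m [38;2;4;2;10m[48;2;4;2;10m [38;2;4;2;10m[48;2;4;2;10m [38;2;4;2;10m[48;2;4;2;10m [38;2;4;2;10m[48;2;4;2;10m [38;2;4;2;10m[48;2;4;2;10m [38;2;4;2;10m[48;2;4;2;10m [38;2;4;2;10m[48;2;4;2;10m [38;2;4;2;10m[48;2;4;2;10m [0m
[38;2;4;2;10m[48;2;4;2;10m [38;2;4;2;10m[48;2;4;2;10m [38;2;4;2;10m[48;2;4;2;10m [38;2;4;2;10m[48;2;4;2;10m [38;2;4;2;10m[48;2;4;2;10m [38;2;4;2;10m[48;2;4;2;10m [38;2;4;2;10m[48;2;4;2;10m [38;2;4;2;10m[48;2;4;2;10m [38;2;4;2;10m[48;2;5;2;12m🬝[38;2;4;2;11m[48;2;15;4;29m🬝[0m
[38;2;4;2;10m[48;2;4;2;10m [38;2;4;2;10m[48;2;4;2;10m [38;2;4;2;10m[48;2;4;2;10m [38;2;4;2;10m[48;2;4;2;10m [38;2;4;2;10m[48;2;6;2;13m🬝[38;2;5;2;13m[48;2;74;18;88m🬝[38;2;7;2;16m[48;2;254;246;48m🬎[38;2;39;10;36m[48;2;254;249;49m🬆[38;2;27;6;50m[48;2;252;217;36m🬡[38;2;253;234;43m[48;2;7;2;15m🬎[0m
[38;2;4;2;10m[48;2;7;2;16m🬝[38;2;6;2;14m[48;2;206;64;71m🬝[38;2;11;3;23m[48;2;254;249;49m🬎[38;2;7;2;16m[48;2;247;213;46m🬂[38;2;253;232;42m[48;2;60;15;54m🬍[38;2;254;245;47m[48;2;21;5;38m🬆[38;2;252;217;36m[48;2;5;2;13m🬂[38;2;36;8;64m[48;2;5;2;12m🬀[38;2;6;2;13m[48;2;4;2;10m🬀[38;2;4;2;10m[48;2;4;2;10m [0m
[38;2;254;249;49m[48;2;49;12;53m🬍[38;2;252;216;36m[48;2;13;3;25m🬆[38;2;254;249;49m[48;2;40;11;26m🬀[38;2;15;4;29m[48;2;4;2;11m🬀[38;2;5;2;12m[48;2;4;2;10m🬀[38;2;4;2;10m[48;2;4;2;10m [38;2;4;2;10m[48;2;4;2;10m [38;2;4;2;10m[48;2;4;2;10m [38;2;4;2;10m[48;2;4;2;10m [38;2;4;2;10m[48;2;4;2;10m [0m
[38;2;4;2;11m[48;2;4;2;10m🬂[38;2;4;2;10m[48;2;4;2;10m [38;2;4;2;10m[48;2;4;2;10m [38;2;4;2;10m[48;2;4;2;10m [38;2;4;2;10m[48;2;4;2;10m [38;2;4;2;10m[48;2;4;2;10m [38;2;4;2;10m[48;2;4;2;10m [38;2;4;2;10m[48;2;4;2;10m [38;2;4;2;10m[48;2;4;2;10m [38;2;4;2;10m[48;2;4;2;10m [0m
</frame>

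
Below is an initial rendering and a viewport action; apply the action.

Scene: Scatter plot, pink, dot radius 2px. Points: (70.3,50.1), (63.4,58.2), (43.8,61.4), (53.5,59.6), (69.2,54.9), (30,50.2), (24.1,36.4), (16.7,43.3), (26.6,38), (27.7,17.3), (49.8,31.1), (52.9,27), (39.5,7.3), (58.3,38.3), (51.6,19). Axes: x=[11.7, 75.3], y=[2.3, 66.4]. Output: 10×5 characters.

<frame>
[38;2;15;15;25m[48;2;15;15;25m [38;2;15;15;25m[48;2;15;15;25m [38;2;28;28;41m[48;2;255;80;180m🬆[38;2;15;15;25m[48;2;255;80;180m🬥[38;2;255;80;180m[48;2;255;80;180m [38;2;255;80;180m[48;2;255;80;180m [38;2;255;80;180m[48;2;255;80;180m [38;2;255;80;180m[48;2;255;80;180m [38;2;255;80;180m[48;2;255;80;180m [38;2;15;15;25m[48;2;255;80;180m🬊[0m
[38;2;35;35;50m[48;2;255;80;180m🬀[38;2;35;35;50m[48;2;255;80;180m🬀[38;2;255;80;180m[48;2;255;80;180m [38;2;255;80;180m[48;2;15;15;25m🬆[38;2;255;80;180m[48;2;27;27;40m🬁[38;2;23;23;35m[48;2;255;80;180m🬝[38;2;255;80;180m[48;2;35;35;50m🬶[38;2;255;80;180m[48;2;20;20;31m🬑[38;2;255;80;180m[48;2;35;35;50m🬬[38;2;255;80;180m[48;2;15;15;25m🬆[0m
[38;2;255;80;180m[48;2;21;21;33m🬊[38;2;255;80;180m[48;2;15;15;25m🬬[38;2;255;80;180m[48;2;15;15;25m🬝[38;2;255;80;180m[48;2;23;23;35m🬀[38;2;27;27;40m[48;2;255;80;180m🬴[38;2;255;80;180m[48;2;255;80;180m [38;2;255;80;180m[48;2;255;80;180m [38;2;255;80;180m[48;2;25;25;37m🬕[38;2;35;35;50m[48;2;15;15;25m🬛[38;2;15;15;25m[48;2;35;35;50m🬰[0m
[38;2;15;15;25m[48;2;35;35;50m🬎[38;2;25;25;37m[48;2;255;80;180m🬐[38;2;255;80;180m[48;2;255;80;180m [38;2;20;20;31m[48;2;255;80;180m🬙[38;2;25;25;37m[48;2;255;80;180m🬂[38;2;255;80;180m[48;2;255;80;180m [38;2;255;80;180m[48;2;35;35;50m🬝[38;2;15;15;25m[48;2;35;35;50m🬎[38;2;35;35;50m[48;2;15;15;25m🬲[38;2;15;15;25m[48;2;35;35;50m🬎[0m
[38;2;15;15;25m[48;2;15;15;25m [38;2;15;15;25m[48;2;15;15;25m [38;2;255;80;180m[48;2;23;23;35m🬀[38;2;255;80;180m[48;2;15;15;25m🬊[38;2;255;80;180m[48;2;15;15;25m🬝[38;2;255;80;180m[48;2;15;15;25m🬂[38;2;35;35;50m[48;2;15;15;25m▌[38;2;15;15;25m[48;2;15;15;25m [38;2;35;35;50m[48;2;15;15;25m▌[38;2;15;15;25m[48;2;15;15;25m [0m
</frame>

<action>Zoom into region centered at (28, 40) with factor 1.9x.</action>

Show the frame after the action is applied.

<frame>
[38;2;15;15;25m[48;2;15;15;25m [38;2;15;15;25m[48;2;15;15;25m [38;2;35;35;50m[48;2;15;15;25m▌[38;2;15;15;25m[48;2;15;15;25m [38;2;28;28;41m[48;2;255;80;180m🬆[38;2;255;80;180m[48;2;15;15;25m🬺[38;2;23;23;35m[48;2;255;80;180m🬬[38;2;15;15;25m[48;2;15;15;25m [38;2;35;35;50m[48;2;15;15;25m▌[38;2;15;15;25m[48;2;15;15;25m [0m
[38;2;23;23;35m[48;2;255;80;180m🬝[38;2;35;35;50m[48;2;255;80;180m🬀[38;2;255;80;180m[48;2;28;28;41m🬱[38;2;35;35;50m[48;2;15;15;25m🬂[38;2;255;80;180m[48;2;25;25;37m🬑[38;2;255;80;180m[48;2;15;15;25m🬆[38;2;35;35;50m[48;2;15;15;25m🬕[38;2;35;35;50m[48;2;15;15;25m🬂[38;2;35;35;50m[48;2;15;15;25m🬕[38;2;35;35;50m[48;2;15;15;25m🬂[0m
[38;2;15;15;25m[48;2;35;35;50m🬰[38;2;255;80;180m[48;2;21;21;33m🬊[38;2;255;80;180m[48;2;30;30;43m🬟[38;2;15;15;25m[48;2;255;80;180m🬀[38;2;255;80;180m[48;2;255;80;180m [38;2;19;19;30m[48;2;255;80;180m🬸[38;2;35;35;50m[48;2;15;15;25m🬛[38;2;15;15;25m[48;2;35;35;50m🬰[38;2;35;35;50m[48;2;15;15;25m🬛[38;2;15;15;25m[48;2;35;35;50m🬰[0m
[38;2;15;15;25m[48;2;35;35;50m🬎[38;2;15;15;25m[48;2;35;35;50m🬎[38;2;35;35;50m[48;2;15;15;25m🬲[38;2;255;80;180m[48;2;28;28;41m🬊[38;2;255;80;180m[48;2;27;27;40m🬀[38;2;15;15;25m[48;2;35;35;50m🬎[38;2;35;35;50m[48;2;15;15;25m🬲[38;2;15;15;25m[48;2;35;35;50m🬎[38;2;35;35;50m[48;2;15;15;25m🬲[38;2;15;15;25m[48;2;35;35;50m🬎[0m
[38;2;15;15;25m[48;2;15;15;25m [38;2;15;15;25m[48;2;15;15;25m [38;2;35;35;50m[48;2;15;15;25m▌[38;2;15;15;25m[48;2;15;15;25m [38;2;35;35;50m[48;2;15;15;25m▌[38;2;15;15;25m[48;2;15;15;25m [38;2;35;35;50m[48;2;15;15;25m▌[38;2;15;15;25m[48;2;15;15;25m [38;2;35;35;50m[48;2;15;15;25m▌[38;2;15;15;25m[48;2;15;15;25m [0m
</frame>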